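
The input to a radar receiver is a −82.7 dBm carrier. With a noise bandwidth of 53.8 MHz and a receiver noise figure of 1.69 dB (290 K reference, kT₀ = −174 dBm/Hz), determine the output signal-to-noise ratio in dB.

Noise floor: N = −174 + 10 log₁₀(B) + NF
10 log₁₀(5.38×10⁷) = 77.31 dB
N = −174 + 77.31 + 1.69 = −95.00 dBm
SNR = P_sig − N = −82.7 − (−95.00) = 12.30 dB → 12.3 dB

12.3 dB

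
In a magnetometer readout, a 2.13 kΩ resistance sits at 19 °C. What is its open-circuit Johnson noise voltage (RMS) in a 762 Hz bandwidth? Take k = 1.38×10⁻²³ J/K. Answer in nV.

162 nV

T = 19 °C + 273.15 = 292.15 K
V_n = √(4kTRB)
4kTRB = 4 × 1.38×10⁻²³ × 292.15 × 2.13×10³ × 7.62×10² = 2.62×10⁻¹⁴ V²
V_n = √(2.62×10⁻¹⁴) = 1.62×10⁻⁷ V = 162 nV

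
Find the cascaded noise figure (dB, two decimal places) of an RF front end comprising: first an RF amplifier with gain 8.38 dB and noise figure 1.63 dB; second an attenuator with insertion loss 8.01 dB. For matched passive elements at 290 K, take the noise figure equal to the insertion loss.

3.48 dB

Convert to linear (a loss of L dB is a gain of −L dB): F_i = 10^(NF_i/10), G_i = 10^(G_i,dB/10)
  Stage 1: F_1 = 10^(1.63/10) = 1.455, G_1 = 10^(8.38/10) = 6.887
  Stage 2: F_2 = 10^(8.01/10) = 6.324, G_2 = 10^(−8.01/10) = 0.1581
Friis cascade:
  F = 1.455 + (6.324 − 1)/6.887 = 2.229
NF = 10 log₁₀(2.229) = 3.48 dB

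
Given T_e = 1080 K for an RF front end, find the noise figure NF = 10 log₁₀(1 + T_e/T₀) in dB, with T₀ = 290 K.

6.74 dB

F = 1 + T_e/T₀ = 1 + 1080/290 = 4.72414
NF = 10 log₁₀(4.72414) = 6.74 dB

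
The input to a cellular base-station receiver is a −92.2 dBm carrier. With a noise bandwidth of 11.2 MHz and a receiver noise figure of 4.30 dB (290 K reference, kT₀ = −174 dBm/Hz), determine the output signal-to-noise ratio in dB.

Noise floor: N = −174 + 10 log₁₀(B) + NF
10 log₁₀(1.12×10⁷) = 70.49 dB
N = −174 + 70.49 + 4.30 = −99.21 dBm
SNR = P_sig − N = −92.2 − (−99.21) = 7.01 dB → 7.0 dB

7.0 dB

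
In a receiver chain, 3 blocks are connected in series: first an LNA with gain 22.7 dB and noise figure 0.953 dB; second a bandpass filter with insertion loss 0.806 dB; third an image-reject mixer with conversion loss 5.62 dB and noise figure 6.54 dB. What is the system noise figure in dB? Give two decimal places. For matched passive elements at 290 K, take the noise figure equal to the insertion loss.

1.04 dB

Convert to linear (a loss of L dB is a gain of −L dB): F_i = 10^(NF_i/10), G_i = 10^(G_i,dB/10)
  Stage 1: F_1 = 10^(0.953/10) = 1.245, G_1 = 10^(22.7/10) = 186.2
  Stage 2: F_2 = 10^(0.806/10) = 1.204, G_2 = 10^(−0.806/10) = 0.8306
  Stage 3: F_3 = 10^(6.54/10) = 4.508, G_3 = 10^(−5.62/10) = 0.2742
Friis cascade:
  F = 1.245 + (1.204 − 1)/186.2 + (4.508 − 1)/154.7 = 1.269
NF = 10 log₁₀(1.269) = 1.04 dB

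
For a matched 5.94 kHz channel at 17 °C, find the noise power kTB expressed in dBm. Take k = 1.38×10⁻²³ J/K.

−136.2 dBm

T = 17 °C + 273.15 = 290.15 K
P_n = kTB = 1.38×10⁻²³ × 290.15 × 5.94×10³ = 2.38×10⁻¹⁷ W
In dBm: 10 log₁₀(2.38×10⁻¹⁷ / 10⁻³) = −136.2 dBm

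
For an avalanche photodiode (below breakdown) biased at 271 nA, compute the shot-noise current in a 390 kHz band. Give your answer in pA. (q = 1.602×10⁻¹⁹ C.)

I_n = √(2qI·B)
2qI·B = 2 × 1.602×10⁻¹⁹ × 2.71×10⁻⁷ × 3.90×10⁵ = 3.39×10⁻²⁰ A²
I_n = √(3.39×10⁻²⁰) = 1.84×10⁻¹⁰ A = 184 pA

184 pA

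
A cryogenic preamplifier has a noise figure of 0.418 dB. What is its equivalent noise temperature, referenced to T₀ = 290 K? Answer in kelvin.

F = 10^(0.418/10) = 1.10103
T_e = (F − 1)·T₀ = (1.10103 − 1) × 290 = 29.3 K

29.3 K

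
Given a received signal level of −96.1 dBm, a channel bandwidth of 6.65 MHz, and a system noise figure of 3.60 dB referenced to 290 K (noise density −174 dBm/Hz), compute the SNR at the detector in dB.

6.1 dB

Noise floor: N = −174 + 10 log₁₀(B) + NF
10 log₁₀(6.65×10⁶) = 68.23 dB
N = −174 + 68.23 + 3.60 = −102.17 dBm
SNR = P_sig − N = −96.1 − (−102.17) = 6.07 dB → 6.1 dB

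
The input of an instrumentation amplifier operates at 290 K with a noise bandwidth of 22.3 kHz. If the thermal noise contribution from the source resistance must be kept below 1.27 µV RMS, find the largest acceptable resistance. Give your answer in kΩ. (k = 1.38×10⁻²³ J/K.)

Johnson–Nyquist: V_n = √(4kTRB) ⇒ R = V_n² / (4kTB)
4kTB = 4 × 1.38×10⁻²³ × 290 × 2.23×10⁴ = 3.57×10⁻¹⁶
R = (1.27×10⁻⁶)² / 3.57×10⁻¹⁶ = 4.52×10³ Ω = 4.52 kΩ

4.52 kΩ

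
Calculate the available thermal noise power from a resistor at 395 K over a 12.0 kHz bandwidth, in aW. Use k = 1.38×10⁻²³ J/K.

65.4 aW

P_n = kTB = 1.38×10⁻²³ × 395 × 1.20×10⁴ = 6.54×10⁻¹⁷ W = 65.4 aW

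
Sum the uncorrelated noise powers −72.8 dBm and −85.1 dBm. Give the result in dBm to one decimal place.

−72.6 dBm

Convert to linear, add, convert back:
P₁ = 5.25×10⁻¹¹ W, P₂ = 3.09×10⁻¹² W
P_tot = 5.56×10⁻¹¹ W → 10 log₁₀(P_tot / 10⁻³) = −72.6 dBm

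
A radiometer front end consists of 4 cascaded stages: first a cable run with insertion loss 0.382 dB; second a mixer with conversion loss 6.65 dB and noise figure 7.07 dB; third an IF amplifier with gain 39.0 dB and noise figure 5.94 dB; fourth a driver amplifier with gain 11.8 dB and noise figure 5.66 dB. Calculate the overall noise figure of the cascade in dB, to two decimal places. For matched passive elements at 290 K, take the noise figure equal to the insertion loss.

Convert to linear (a loss of L dB is a gain of −L dB): F_i = 10^(NF_i/10), G_i = 10^(G_i,dB/10)
  Stage 1: F_1 = 10^(0.382/10) = 1.092, G_1 = 10^(−0.382/10) = 0.9158
  Stage 2: F_2 = 10^(7.07/10) = 5.093, G_2 = 10^(−6.65/10) = 0.2163
  Stage 3: F_3 = 10^(5.94/10) = 3.926, G_3 = 10^(39.0/10) = 7943
  Stage 4: F_4 = 10^(5.66/10) = 3.681, G_4 = 10^(11.8/10) = 15.14
Friis cascade:
  F = 1.092 + (5.093 − 1)/0.9158 + (3.926 − 1)/0.1981 + (3.681 − 1)/1573 = 20.34
NF = 10 log₁₀(20.34) = 13.08 dB

13.08 dB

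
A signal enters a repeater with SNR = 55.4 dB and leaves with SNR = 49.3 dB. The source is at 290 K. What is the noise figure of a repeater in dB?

NF (dB) = SNR_in(dB) − SNR_out(dB) when the source is at T₀
NF = 55.4 − 49.3 = 6.1 dB

6.1 dB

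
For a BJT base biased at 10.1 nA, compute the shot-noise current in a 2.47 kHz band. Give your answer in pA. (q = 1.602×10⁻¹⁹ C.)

I_n = √(2qI·B)
2qI·B = 2 × 1.602×10⁻¹⁹ × 1.01×10⁻⁸ × 2.47×10³ = 7.99×10⁻²⁴ A²
I_n = √(7.99×10⁻²⁴) = 2.83×10⁻¹² A = 2.83 pA

2.83 pA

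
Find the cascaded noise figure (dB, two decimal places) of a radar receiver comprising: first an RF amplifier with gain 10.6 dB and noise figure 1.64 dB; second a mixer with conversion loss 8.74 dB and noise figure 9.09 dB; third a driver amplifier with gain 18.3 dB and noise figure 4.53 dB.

Convert to linear (a loss of L dB is a gain of −L dB): F_i = 10^(NF_i/10), G_i = 10^(G_i,dB/10)
  Stage 1: F_1 = 10^(1.64/10) = 1.459, G_1 = 10^(10.6/10) = 11.48
  Stage 2: F_2 = 10^(9.09/10) = 8.110, G_2 = 10^(−8.74/10) = 0.1337
  Stage 3: F_3 = 10^(4.53/10) = 2.838, G_3 = 10^(18.3/10) = 67.61
Friis cascade:
  F = 1.459 + (8.110 − 1)/11.48 + (2.838 − 1)/1.535 = 3.276
NF = 10 log₁₀(3.276) = 5.15 dB

5.15 dB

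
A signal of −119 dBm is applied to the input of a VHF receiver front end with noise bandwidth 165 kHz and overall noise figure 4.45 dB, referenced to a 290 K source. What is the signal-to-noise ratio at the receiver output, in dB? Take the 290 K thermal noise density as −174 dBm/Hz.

Noise floor: N = −174 + 10 log₁₀(B) + NF
10 log₁₀(1.65×10⁵) = 52.17 dB
N = −174 + 52.17 + 4.45 = −117.38 dBm
SNR = P_sig − N = −119 − (−117.38) = −1.62 dB → −1.6 dB

−1.6 dB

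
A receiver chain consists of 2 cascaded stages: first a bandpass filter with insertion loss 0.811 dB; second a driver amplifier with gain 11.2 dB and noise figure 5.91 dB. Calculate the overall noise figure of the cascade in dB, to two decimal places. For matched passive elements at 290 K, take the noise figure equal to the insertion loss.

6.72 dB

Convert to linear (a loss of L dB is a gain of −L dB): F_i = 10^(NF_i/10), G_i = 10^(G_i,dB/10)
  Stage 1: F_1 = 10^(0.811/10) = 1.205, G_1 = 10^(−0.811/10) = 0.8297
  Stage 2: F_2 = 10^(5.91/10) = 3.899, G_2 = 10^(11.2/10) = 13.18
Friis cascade:
  F = 1.205 + (3.899 − 1)/0.8297 = 4.700
NF = 10 log₁₀(4.700) = 6.72 dB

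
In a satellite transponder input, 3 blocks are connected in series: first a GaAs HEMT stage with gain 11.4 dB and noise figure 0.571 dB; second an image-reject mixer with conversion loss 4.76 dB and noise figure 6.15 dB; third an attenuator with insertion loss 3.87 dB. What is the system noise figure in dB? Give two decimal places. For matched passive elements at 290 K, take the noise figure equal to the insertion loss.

Convert to linear (a loss of L dB is a gain of −L dB): F_i = 10^(NF_i/10), G_i = 10^(G_i,dB/10)
  Stage 1: F_1 = 10^(0.571/10) = 1.141, G_1 = 10^(11.4/10) = 13.80
  Stage 2: F_2 = 10^(6.15/10) = 4.121, G_2 = 10^(−4.76/10) = 0.3342
  Stage 3: F_3 = 10^(3.87/10) = 2.438, G_3 = 10^(−3.87/10) = 0.4102
Friis cascade:
  F = 1.141 + (4.121 − 1)/13.80 + (2.438 − 1)/4.613 = 1.678
NF = 10 log₁₀(1.678) = 2.25 dB

2.25 dB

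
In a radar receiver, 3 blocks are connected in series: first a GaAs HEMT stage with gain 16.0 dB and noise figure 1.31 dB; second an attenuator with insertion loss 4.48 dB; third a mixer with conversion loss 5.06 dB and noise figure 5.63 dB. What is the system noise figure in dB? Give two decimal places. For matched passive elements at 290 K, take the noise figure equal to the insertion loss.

Convert to linear (a loss of L dB is a gain of −L dB): F_i = 10^(NF_i/10), G_i = 10^(G_i,dB/10)
  Stage 1: F_1 = 10^(1.31/10) = 1.352, G_1 = 10^(16.0/10) = 39.81
  Stage 2: F_2 = 10^(4.48/10) = 2.805, G_2 = 10^(−4.48/10) = 0.3565
  Stage 3: F_3 = 10^(5.63/10) = 3.656, G_3 = 10^(−5.06/10) = 0.3119
Friis cascade:
  F = 1.352 + (2.805 − 1)/39.81 + (3.656 − 1)/14.19 = 1.585
NF = 10 log₁₀(1.585) = 2.00 dB

2.00 dB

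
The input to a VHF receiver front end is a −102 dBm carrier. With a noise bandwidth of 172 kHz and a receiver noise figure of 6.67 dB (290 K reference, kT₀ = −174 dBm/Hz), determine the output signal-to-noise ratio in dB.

13.0 dB

Noise floor: N = −174 + 10 log₁₀(B) + NF
10 log₁₀(1.72×10⁵) = 52.36 dB
N = −174 + 52.36 + 6.67 = −114.97 dBm
SNR = P_sig − N = −102 − (−114.97) = 12.97 dB → 13.0 dB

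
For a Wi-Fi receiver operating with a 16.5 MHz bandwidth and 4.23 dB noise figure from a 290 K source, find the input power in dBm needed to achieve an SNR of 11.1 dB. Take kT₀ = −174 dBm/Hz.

Sensitivity = −174 + 10 log₁₀(B) + NF + SNR_min
= −174 + 72.17 + 4.23 + 11.1
= −86.50 dBm → −86.5 dBm

−86.5 dBm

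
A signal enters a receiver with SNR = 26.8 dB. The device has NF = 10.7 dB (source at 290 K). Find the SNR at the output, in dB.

By definition F = SNR_in/SNR_out, so in dB: SNR_out = SNR_in − NF
SNR_out = 26.8 − 10.7 = 16.1 dB

16.1 dB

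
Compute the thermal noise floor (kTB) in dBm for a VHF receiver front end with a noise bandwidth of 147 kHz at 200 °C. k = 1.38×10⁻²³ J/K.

T = 200 °C + 273.15 = 473.15 K
P_n = kTB = 1.38×10⁻²³ × 473.15 × 1.47×10⁵ = 9.60×10⁻¹⁶ W
In dBm: 10 log₁₀(9.60×10⁻¹⁶ / 10⁻³) = −120.2 dBm

−120.2 dBm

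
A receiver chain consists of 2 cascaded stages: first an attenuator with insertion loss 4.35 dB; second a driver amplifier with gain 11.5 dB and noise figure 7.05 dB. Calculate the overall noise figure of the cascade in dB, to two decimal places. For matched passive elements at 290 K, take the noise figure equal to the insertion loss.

11.40 dB

Convert to linear (a loss of L dB is a gain of −L dB): F_i = 10^(NF_i/10), G_i = 10^(G_i,dB/10)
  Stage 1: F_1 = 10^(4.35/10) = 2.723, G_1 = 10^(−4.35/10) = 0.3673
  Stage 2: F_2 = 10^(7.05/10) = 5.070, G_2 = 10^(11.5/10) = 14.13
Friis cascade:
  F = 2.723 + (5.070 − 1)/0.3673 = 13.80
NF = 10 log₁₀(13.80) = 11.40 dB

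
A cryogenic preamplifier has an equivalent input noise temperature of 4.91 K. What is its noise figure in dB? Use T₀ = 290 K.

0.073 dB

F = 1 + T_e/T₀ = 1 + 4.91/290 = 1.01693
NF = 10 log₁₀(1.01693) = 0.073 dB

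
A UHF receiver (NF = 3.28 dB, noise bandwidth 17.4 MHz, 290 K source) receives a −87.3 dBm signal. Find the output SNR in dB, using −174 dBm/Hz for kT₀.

11.0 dB

Noise floor: N = −174 + 10 log₁₀(B) + NF
10 log₁₀(1.74×10⁷) = 72.41 dB
N = −174 + 72.41 + 3.28 = −98.31 dBm
SNR = P_sig − N = −87.3 − (−98.31) = 11.01 dB → 11.0 dB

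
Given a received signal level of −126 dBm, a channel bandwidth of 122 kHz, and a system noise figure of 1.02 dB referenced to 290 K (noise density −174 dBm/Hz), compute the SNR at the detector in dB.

−3.9 dB

Noise floor: N = −174 + 10 log₁₀(B) + NF
10 log₁₀(1.22×10⁵) = 50.86 dB
N = −174 + 50.86 + 1.02 = −122.12 dBm
SNR = P_sig − N = −126 − (−122.12) = −3.88 dB → −3.9 dB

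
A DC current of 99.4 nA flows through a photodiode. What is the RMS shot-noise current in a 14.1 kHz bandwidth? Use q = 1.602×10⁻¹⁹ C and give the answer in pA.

21.2 pA

I_n = √(2qI·B)
2qI·B = 2 × 1.602×10⁻¹⁹ × 9.94×10⁻⁸ × 1.41×10⁴ = 4.49×10⁻²² A²
I_n = √(4.49×10⁻²²) = 2.12×10⁻¹¹ A = 21.2 pA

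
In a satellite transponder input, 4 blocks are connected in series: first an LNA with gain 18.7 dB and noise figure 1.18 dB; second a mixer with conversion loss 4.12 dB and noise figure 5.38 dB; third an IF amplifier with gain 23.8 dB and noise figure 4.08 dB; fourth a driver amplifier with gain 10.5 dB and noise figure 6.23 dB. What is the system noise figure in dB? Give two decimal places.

1.46 dB

Convert to linear (a loss of L dB is a gain of −L dB): F_i = 10^(NF_i/10), G_i = 10^(G_i,dB/10)
  Stage 1: F_1 = 10^(1.18/10) = 1.312, G_1 = 10^(18.7/10) = 74.13
  Stage 2: F_2 = 10^(5.38/10) = 3.451, G_2 = 10^(−4.12/10) = 0.3873
  Stage 3: F_3 = 10^(4.08/10) = 2.559, G_3 = 10^(23.8/10) = 239.9
  Stage 4: F_4 = 10^(6.23/10) = 4.198, G_4 = 10^(10.5/10) = 11.22
Friis cascade:
  F = 1.312 + (3.451 − 1)/74.13 + (2.559 − 1)/28.71 + (4.198 − 1)/6887 = 1.400
NF = 10 log₁₀(1.400) = 1.46 dB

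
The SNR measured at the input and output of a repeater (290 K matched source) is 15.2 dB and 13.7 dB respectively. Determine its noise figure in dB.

1.5 dB

NF (dB) = SNR_in(dB) − SNR_out(dB) when the source is at T₀
NF = 15.2 − 13.7 = 1.5 dB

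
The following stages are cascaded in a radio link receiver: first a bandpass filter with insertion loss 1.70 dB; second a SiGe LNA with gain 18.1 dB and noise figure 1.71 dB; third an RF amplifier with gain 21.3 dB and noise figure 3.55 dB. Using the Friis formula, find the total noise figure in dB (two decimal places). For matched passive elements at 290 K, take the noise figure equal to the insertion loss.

Convert to linear (a loss of L dB is a gain of −L dB): F_i = 10^(NF_i/10), G_i = 10^(G_i,dB/10)
  Stage 1: F_1 = 10^(1.70/10) = 1.479, G_1 = 10^(−1.70/10) = 0.6761
  Stage 2: F_2 = 10^(1.71/10) = 1.483, G_2 = 10^(18.1/10) = 64.57
  Stage 3: F_3 = 10^(3.55/10) = 2.265, G_3 = 10^(21.3/10) = 134.9
Friis cascade:
  F = 1.479 + (1.483 − 1)/0.6761 + (2.265 − 1)/43.65 = 2.222
NF = 10 log₁₀(2.222) = 3.47 dB

3.47 dB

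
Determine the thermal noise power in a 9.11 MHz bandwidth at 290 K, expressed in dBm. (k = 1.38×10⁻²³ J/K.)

P_n = kTB = 1.38×10⁻²³ × 290 × 9.11×10⁶ = 3.65×10⁻¹⁴ W
In dBm: 10 log₁₀(3.65×10⁻¹⁴ / 10⁻³) = −104.4 dBm

−104.4 dBm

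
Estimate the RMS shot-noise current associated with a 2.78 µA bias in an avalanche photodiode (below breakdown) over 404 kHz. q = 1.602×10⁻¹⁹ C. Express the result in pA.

600 pA

I_n = √(2qI·B)
2qI·B = 2 × 1.602×10⁻¹⁹ × 2.78×10⁻⁶ × 4.04×10⁵ = 3.60×10⁻¹⁹ A²
I_n = √(3.60×10⁻¹⁹) = 6.00×10⁻¹⁰ A = 600 pA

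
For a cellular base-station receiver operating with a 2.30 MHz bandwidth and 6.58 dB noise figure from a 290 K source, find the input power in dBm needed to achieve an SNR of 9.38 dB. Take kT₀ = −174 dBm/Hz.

Sensitivity = −174 + 10 log₁₀(B) + NF + SNR_min
= −174 + 63.62 + 6.58 + 9.38
= −94.42 dBm → −94.4 dBm

−94.4 dBm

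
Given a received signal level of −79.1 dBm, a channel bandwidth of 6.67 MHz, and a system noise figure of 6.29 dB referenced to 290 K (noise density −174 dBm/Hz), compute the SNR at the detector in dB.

20.4 dB

Noise floor: N = −174 + 10 log₁₀(B) + NF
10 log₁₀(6.67×10⁶) = 68.24 dB
N = −174 + 68.24 + 6.29 = −99.47 dBm
SNR = P_sig − N = −79.1 − (−99.47) = 20.37 dB → 20.4 dB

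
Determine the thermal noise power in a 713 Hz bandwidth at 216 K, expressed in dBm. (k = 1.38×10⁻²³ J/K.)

P_n = kTB = 1.38×10⁻²³ × 216 × 7.13×10² = 2.13×10⁻¹⁸ W
In dBm: 10 log₁₀(2.13×10⁻¹⁸ / 10⁻³) = −146.7 dBm

−146.7 dBm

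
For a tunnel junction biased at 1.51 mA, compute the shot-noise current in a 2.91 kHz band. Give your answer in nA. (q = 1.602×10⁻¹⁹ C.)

1.19 nA

I_n = √(2qI·B)
2qI·B = 2 × 1.602×10⁻¹⁹ × 1.51×10⁻³ × 2.91×10³ = 1.41×10⁻¹⁸ A²
I_n = √(1.41×10⁻¹⁸) = 1.19×10⁻⁹ A = 1.19 nA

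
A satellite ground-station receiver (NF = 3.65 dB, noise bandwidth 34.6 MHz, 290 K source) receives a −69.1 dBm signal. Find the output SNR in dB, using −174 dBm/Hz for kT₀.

25.9 dB

Noise floor: N = −174 + 10 log₁₀(B) + NF
10 log₁₀(3.46×10⁷) = 75.39 dB
N = −174 + 75.39 + 3.65 = −94.96 dBm
SNR = P_sig − N = −69.1 − (−94.96) = 25.86 dB → 25.9 dB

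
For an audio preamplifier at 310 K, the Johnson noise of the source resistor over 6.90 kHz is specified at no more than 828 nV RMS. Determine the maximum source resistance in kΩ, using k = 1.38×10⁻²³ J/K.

5.81 kΩ

Johnson–Nyquist: V_n = √(4kTRB) ⇒ R = V_n² / (4kTB)
4kTB = 4 × 1.38×10⁻²³ × 310 × 6.90×10³ = 1.18×10⁻¹⁶
R = (8.28×10⁻⁷)² / 1.18×10⁻¹⁶ = 5.81×10³ Ω = 5.81 kΩ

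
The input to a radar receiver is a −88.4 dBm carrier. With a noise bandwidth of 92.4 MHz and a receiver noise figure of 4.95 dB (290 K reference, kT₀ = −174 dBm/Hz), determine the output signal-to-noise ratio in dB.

1.0 dB

Noise floor: N = −174 + 10 log₁₀(B) + NF
10 log₁₀(9.24×10⁷) = 79.66 dB
N = −174 + 79.66 + 4.95 = −89.39 dBm
SNR = P_sig − N = −88.4 − (−89.39) = 0.99 dB → 1.0 dB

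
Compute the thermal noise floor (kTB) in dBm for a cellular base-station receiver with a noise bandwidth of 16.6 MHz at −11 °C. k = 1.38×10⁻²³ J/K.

−102.2 dBm

T = −11 °C + 273.15 = 262.15 K
P_n = kTB = 1.38×10⁻²³ × 262.15 × 1.66×10⁷ = 6.01×10⁻¹⁴ W
In dBm: 10 log₁₀(6.01×10⁻¹⁴ / 10⁻³) = −102.2 dBm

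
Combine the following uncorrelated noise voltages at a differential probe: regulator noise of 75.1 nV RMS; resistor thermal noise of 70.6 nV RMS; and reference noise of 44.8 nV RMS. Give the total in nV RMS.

Uncorrelated sources add in power (mean-square): V_tot = √(ΣV_i²)
V_tot = √[(7.51×10⁻⁸)² + (7.06×10⁻⁸)² + (4.48×10⁻⁸)²] = 1.12×10⁻⁷ V = 112 nV

112 nV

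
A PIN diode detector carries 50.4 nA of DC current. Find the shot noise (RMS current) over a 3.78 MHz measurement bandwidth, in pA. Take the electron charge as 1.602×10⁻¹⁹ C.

I_n = √(2qI·B)
2qI·B = 2 × 1.602×10⁻¹⁹ × 5.04×10⁻⁸ × 3.78×10⁶ = 6.10×10⁻²⁰ A²
I_n = √(6.10×10⁻²⁰) = 2.47×10⁻¹⁰ A = 247 pA

247 pA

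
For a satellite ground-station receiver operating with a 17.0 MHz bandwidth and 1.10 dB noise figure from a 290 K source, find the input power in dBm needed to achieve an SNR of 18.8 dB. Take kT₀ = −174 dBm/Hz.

−81.8 dBm

Sensitivity = −174 + 10 log₁₀(B) + NF + SNR_min
= −174 + 72.3 + 1.10 + 18.8
= −81.80 dBm → −81.8 dBm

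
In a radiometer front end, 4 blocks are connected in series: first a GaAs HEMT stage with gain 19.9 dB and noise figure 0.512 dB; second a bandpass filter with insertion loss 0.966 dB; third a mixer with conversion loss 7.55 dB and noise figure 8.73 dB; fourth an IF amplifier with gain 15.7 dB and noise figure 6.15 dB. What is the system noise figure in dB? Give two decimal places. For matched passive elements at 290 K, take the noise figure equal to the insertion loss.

1.58 dB

Convert to linear (a loss of L dB is a gain of −L dB): F_i = 10^(NF_i/10), G_i = 10^(G_i,dB/10)
  Stage 1: F_1 = 10^(0.512/10) = 1.125, G_1 = 10^(19.9/10) = 97.72
  Stage 2: F_2 = 10^(0.966/10) = 1.249, G_2 = 10^(−0.966/10) = 0.8006
  Stage 3: F_3 = 10^(8.73/10) = 7.464, G_3 = 10^(−7.55/10) = 0.1758
  Stage 4: F_4 = 10^(6.15/10) = 4.121, G_4 = 10^(15.7/10) = 37.15
Friis cascade:
  F = 1.125 + (1.249 − 1)/97.72 + (7.464 − 1)/78.23 + (4.121 − 1)/13.75 = 1.437
NF = 10 log₁₀(1.437) = 1.58 dB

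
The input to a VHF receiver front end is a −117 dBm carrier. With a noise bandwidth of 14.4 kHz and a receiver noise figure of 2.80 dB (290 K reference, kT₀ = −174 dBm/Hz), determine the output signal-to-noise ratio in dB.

12.6 dB

Noise floor: N = −174 + 10 log₁₀(B) + NF
10 log₁₀(1.44×10⁴) = 41.58 dB
N = −174 + 41.58 + 2.80 = −129.62 dBm
SNR = P_sig − N = −117 − (−129.62) = 12.62 dB → 12.6 dB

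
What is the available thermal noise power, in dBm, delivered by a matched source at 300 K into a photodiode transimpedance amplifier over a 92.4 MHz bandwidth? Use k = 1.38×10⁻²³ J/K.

−94.2 dBm

P_n = kTB = 1.38×10⁻²³ × 300 × 9.24×10⁷ = 3.83×10⁻¹³ W
In dBm: 10 log₁₀(3.83×10⁻¹³ / 10⁻³) = −94.2 dBm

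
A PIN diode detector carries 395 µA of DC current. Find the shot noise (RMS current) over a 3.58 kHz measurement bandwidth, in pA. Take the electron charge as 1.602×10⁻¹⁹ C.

673 pA

I_n = √(2qI·B)
2qI·B = 2 × 1.602×10⁻¹⁹ × 3.95×10⁻⁴ × 3.58×10³ = 4.53×10⁻¹⁹ A²
I_n = √(4.53×10⁻¹⁹) = 6.73×10⁻¹⁰ A = 673 pA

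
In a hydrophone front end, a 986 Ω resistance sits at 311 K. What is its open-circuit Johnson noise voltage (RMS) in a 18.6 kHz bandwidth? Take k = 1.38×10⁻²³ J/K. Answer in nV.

V_n = √(4kTRB)
4kTRB = 4 × 1.38×10⁻²³ × 311 × 9.86×10² × 1.86×10⁴ = 3.15×10⁻¹³ V²
V_n = √(3.15×10⁻¹³) = 5.61×10⁻⁷ V = 561 nV

561 nV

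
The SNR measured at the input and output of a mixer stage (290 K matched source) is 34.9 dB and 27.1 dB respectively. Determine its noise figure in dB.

7.8 dB

NF (dB) = SNR_in(dB) − SNR_out(dB) when the source is at T₀
NF = 34.9 − 27.1 = 7.8 dB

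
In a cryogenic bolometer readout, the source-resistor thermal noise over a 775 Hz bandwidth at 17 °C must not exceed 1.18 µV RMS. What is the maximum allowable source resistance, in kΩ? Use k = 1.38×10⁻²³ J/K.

112 kΩ

T = 17 °C + 273.15 = 290.15 K
Johnson–Nyquist: V_n = √(4kTRB) ⇒ R = V_n² / (4kTB)
4kTB = 4 × 1.38×10⁻²³ × 290.15 × 7.75×10² = 1.24×10⁻¹⁷
R = (1.18×10⁻⁶)² / 1.24×10⁻¹⁷ = 1.12×10⁵ Ω = 112 kΩ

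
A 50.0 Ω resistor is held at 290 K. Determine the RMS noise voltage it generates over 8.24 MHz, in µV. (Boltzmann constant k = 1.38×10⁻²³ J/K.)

V_n = √(4kTRB)
4kTRB = 4 × 1.38×10⁻²³ × 290 × 5.00×10¹ × 8.24×10⁶ = 6.60×10⁻¹² V²
V_n = √(6.60×10⁻¹²) = 2.57×10⁻⁶ V = 2.57 µV

2.57 µV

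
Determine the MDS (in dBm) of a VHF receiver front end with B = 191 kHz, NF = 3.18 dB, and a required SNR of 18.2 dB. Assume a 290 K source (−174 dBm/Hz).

−99.8 dBm

Sensitivity = −174 + 10 log₁₀(B) + NF + SNR_min
= −174 + 52.81 + 3.18 + 18.2
= −99.81 dBm → −99.8 dBm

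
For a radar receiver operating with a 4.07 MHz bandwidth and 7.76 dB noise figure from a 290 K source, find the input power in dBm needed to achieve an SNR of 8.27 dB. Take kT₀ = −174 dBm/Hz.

−91.9 dBm

Sensitivity = −174 + 10 log₁₀(B) + NF + SNR_min
= −174 + 66.1 + 7.76 + 8.27
= −91.87 dBm → −91.9 dBm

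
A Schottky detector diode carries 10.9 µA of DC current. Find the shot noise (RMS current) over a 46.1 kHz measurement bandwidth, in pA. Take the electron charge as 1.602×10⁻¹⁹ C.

401 pA

I_n = √(2qI·B)
2qI·B = 2 × 1.602×10⁻¹⁹ × 1.09×10⁻⁵ × 4.61×10⁴ = 1.61×10⁻¹⁹ A²
I_n = √(1.61×10⁻¹⁹) = 4.01×10⁻¹⁰ A = 401 pA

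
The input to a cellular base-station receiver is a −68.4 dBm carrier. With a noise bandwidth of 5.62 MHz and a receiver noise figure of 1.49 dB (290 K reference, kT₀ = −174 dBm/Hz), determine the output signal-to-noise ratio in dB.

36.6 dB

Noise floor: N = −174 + 10 log₁₀(B) + NF
10 log₁₀(5.62×10⁶) = 67.5 dB
N = −174 + 67.5 + 1.49 = −105.01 dBm
SNR = P_sig − N = −68.4 − (−105.01) = 36.61 dB → 36.6 dB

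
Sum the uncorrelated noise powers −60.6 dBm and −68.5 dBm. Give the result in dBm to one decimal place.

Convert to linear, add, convert back:
P₁ = 8.71×10⁻¹⁰ W, P₂ = 1.41×10⁻¹⁰ W
P_tot = 1.01×10⁻⁹ W → 10 log₁₀(P_tot / 10⁻³) = −59.9 dBm

−59.9 dBm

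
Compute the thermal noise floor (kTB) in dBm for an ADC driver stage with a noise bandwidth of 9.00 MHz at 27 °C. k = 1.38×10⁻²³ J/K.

−104.3 dBm

T = 27 °C + 273.15 = 300.15 K
P_n = kTB = 1.38×10⁻²³ × 300.15 × 9.00×10⁶ = 3.73×10⁻¹⁴ W
In dBm: 10 log₁₀(3.73×10⁻¹⁴ / 10⁻³) = −104.3 dBm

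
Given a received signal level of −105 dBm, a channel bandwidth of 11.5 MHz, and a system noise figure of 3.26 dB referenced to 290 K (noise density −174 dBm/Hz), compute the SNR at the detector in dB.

−4.9 dB

Noise floor: N = −174 + 10 log₁₀(B) + NF
10 log₁₀(1.15×10⁷) = 70.61 dB
N = −174 + 70.61 + 3.26 = −100.13 dBm
SNR = P_sig − N = −105 − (−100.13) = −4.87 dB → −4.9 dB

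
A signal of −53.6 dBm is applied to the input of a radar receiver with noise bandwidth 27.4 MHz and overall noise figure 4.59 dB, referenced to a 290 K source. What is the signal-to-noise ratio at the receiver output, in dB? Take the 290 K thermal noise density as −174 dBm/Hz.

41.4 dB

Noise floor: N = −174 + 10 log₁₀(B) + NF
10 log₁₀(2.74×10⁷) = 74.38 dB
N = −174 + 74.38 + 4.59 = −95.03 dBm
SNR = P_sig − N = −53.6 − (−95.03) = 41.43 dB → 41.4 dB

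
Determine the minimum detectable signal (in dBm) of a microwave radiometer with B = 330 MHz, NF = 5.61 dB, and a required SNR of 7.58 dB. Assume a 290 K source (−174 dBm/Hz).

−75.6 dBm

Sensitivity = −174 + 10 log₁₀(B) + NF + SNR_min
= −174 + 85.19 + 5.61 + 7.58
= −75.62 dBm → −75.6 dBm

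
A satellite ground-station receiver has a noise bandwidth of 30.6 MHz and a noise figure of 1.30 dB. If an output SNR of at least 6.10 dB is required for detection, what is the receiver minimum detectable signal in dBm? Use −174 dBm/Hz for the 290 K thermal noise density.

Sensitivity = −174 + 10 log₁₀(B) + NF + SNR_min
= −174 + 74.86 + 1.30 + 6.10
= −91.74 dBm → −91.7 dBm

−91.7 dBm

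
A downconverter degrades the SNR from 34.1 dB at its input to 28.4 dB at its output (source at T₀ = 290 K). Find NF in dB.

5.7 dB

NF (dB) = SNR_in(dB) − SNR_out(dB) when the source is at T₀
NF = 34.1 − 28.4 = 5.7 dB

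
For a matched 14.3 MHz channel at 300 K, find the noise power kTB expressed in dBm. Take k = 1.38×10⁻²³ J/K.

P_n = kTB = 1.38×10⁻²³ × 300 × 1.43×10⁷ = 5.92×10⁻¹⁴ W
In dBm: 10 log₁₀(5.92×10⁻¹⁴ / 10⁻³) = −102.3 dBm

−102.3 dBm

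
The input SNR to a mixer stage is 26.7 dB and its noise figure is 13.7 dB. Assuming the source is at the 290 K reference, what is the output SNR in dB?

By definition F = SNR_in/SNR_out, so in dB: SNR_out = SNR_in − NF
SNR_out = 26.7 − 13.7 = 13.0 dB

13.0 dB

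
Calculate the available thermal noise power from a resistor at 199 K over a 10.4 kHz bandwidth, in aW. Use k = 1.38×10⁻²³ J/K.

28.6 aW

P_n = kTB = 1.38×10⁻²³ × 199 × 1.04×10⁴ = 2.86×10⁻¹⁷ W = 28.6 aW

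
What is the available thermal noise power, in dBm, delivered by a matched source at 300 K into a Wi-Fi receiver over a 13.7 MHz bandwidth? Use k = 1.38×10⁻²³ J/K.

P_n = kTB = 1.38×10⁻²³ × 300 × 1.37×10⁷ = 5.67×10⁻¹⁴ W
In dBm: 10 log₁₀(5.67×10⁻¹⁴ / 10⁻³) = −102.5 dBm

−102.5 dBm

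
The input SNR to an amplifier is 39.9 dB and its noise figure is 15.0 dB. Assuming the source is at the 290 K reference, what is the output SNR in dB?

24.9 dB

By definition F = SNR_in/SNR_out, so in dB: SNR_out = SNR_in − NF
SNR_out = 39.9 − 15.0 = 24.9 dB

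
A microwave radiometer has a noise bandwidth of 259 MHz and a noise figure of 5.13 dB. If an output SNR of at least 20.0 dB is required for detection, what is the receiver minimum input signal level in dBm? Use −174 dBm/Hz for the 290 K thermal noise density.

Sensitivity = −174 + 10 log₁₀(B) + NF + SNR_min
= −174 + 84.13 + 5.13 + 20.0
= −64.74 dBm → −64.7 dBm

−64.7 dBm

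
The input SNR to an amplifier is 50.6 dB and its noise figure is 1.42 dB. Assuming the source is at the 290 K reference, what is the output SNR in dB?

By definition F = SNR_in/SNR_out, so in dB: SNR_out = SNR_in − NF
SNR_out = 50.6 − 1.42 = 49.18 dB

49.18 dB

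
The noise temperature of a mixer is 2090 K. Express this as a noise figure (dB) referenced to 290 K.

9.14 dB

F = 1 + T_e/T₀ = 1 + 2090/290 = 8.2069
NF = 10 log₁₀(8.2069) = 9.14 dB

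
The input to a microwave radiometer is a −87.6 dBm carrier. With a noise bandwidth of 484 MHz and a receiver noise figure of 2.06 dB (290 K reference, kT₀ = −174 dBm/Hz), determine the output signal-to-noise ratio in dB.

−2.5 dB

Noise floor: N = −174 + 10 log₁₀(B) + NF
10 log₁₀(4.84×10⁸) = 86.85 dB
N = −174 + 86.85 + 2.06 = −85.09 dBm
SNR = P_sig − N = −87.6 − (−85.09) = −2.51 dB → −2.5 dB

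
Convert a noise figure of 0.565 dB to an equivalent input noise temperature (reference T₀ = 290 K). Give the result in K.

40.3 K

F = 10^(0.565/10) = 1.13894
T_e = (F − 1)·T₀ = (1.13894 − 1) × 290 = 40.3 K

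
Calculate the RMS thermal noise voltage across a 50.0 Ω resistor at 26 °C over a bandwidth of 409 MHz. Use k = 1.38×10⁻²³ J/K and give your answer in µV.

T = 26 °C + 273.15 = 299.15 K
V_n = √(4kTRB)
4kTRB = 4 × 1.38×10⁻²³ × 299.15 × 5.00×10¹ × 4.09×10⁸ = 3.38×10⁻¹⁰ V²
V_n = √(3.38×10⁻¹⁰) = 1.84×10⁻⁵ V = 18.4 µV

18.4 µV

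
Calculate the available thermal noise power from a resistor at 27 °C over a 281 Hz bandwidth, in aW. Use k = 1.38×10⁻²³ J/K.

T = 27 °C + 273.15 = 300.15 K
P_n = kTB = 1.38×10⁻²³ × 300.15 × 2.81×10² = 1.16×10⁻¹⁸ W = 1.16 aW

1.16 aW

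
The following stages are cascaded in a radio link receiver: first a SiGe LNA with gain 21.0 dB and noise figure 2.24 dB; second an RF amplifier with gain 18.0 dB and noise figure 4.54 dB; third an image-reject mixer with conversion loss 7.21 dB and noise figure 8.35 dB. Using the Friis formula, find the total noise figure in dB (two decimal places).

2.28 dB

Convert to linear (a loss of L dB is a gain of −L dB): F_i = 10^(NF_i/10), G_i = 10^(G_i,dB/10)
  Stage 1: F_1 = 10^(2.24/10) = 1.675, G_1 = 10^(21.0/10) = 125.9
  Stage 2: F_2 = 10^(4.54/10) = 2.844, G_2 = 10^(18.0/10) = 63.10
  Stage 3: F_3 = 10^(8.35/10) = 6.839, G_3 = 10^(−7.21/10) = 0.1901
Friis cascade:
  F = 1.675 + (2.844 − 1)/125.9 + (6.839 − 1)/7943 = 1.690
NF = 10 log₁₀(1.690) = 2.28 dB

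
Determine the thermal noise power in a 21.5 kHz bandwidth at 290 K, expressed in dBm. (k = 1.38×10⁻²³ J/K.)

P_n = kTB = 1.38×10⁻²³ × 290 × 2.15×10⁴ = 8.60×10⁻¹⁷ W
In dBm: 10 log₁₀(8.60×10⁻¹⁷ / 10⁻³) = −130.7 dBm

−130.7 dBm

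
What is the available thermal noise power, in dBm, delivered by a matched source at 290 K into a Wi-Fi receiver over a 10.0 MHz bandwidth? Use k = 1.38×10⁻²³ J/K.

−104.0 dBm

P_n = kTB = 1.38×10⁻²³ × 290 × 1.00×10⁷ = 4.00×10⁻¹⁴ W
In dBm: 10 log₁₀(4.00×10⁻¹⁴ / 10⁻³) = −104.0 dBm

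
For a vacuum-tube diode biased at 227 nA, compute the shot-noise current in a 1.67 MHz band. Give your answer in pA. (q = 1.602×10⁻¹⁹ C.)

349 pA

I_n = √(2qI·B)
2qI·B = 2 × 1.602×10⁻¹⁹ × 2.27×10⁻⁷ × 1.67×10⁶ = 1.21×10⁻¹⁹ A²
I_n = √(1.21×10⁻¹⁹) = 3.49×10⁻¹⁰ A = 349 pA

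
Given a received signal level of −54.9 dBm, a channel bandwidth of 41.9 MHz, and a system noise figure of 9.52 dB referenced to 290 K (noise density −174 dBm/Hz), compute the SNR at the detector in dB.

33.4 dB

Noise floor: N = −174 + 10 log₁₀(B) + NF
10 log₁₀(4.19×10⁷) = 76.22 dB
N = −174 + 76.22 + 9.52 = −88.26 dBm
SNR = P_sig − N = −54.9 − (−88.26) = 33.36 dB → 33.4 dB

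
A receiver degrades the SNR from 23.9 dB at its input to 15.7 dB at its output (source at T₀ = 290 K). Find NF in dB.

8.2 dB

NF (dB) = SNR_in(dB) − SNR_out(dB) when the source is at T₀
NF = 23.9 − 15.7 = 8.2 dB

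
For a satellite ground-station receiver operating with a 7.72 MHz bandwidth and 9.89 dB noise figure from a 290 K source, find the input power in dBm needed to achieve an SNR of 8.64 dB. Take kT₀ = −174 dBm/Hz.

Sensitivity = −174 + 10 log₁₀(B) + NF + SNR_min
= −174 + 68.88 + 9.89 + 8.64
= −86.59 dBm → −86.6 dBm

−86.6 dBm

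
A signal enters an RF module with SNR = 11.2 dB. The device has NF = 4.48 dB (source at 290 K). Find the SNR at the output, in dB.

By definition F = SNR_in/SNR_out, so in dB: SNR_out = SNR_in − NF
SNR_out = 11.2 − 4.48 = 6.72 dB

6.72 dB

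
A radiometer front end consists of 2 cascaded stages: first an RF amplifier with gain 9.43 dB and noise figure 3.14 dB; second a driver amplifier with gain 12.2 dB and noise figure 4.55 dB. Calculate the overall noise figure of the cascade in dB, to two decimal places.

Convert to linear (a loss of L dB is a gain of −L dB): F_i = 10^(NF_i/10), G_i = 10^(G_i,dB/10)
  Stage 1: F_1 = 10^(3.14/10) = 2.061, G_1 = 10^(9.43/10) = 8.770
  Stage 2: F_2 = 10^(4.55/10) = 2.851, G_2 = 10^(12.2/10) = 16.60
Friis cascade:
  F = 2.061 + (2.851 − 1)/8.770 = 2.272
NF = 10 log₁₀(2.272) = 3.56 dB

3.56 dB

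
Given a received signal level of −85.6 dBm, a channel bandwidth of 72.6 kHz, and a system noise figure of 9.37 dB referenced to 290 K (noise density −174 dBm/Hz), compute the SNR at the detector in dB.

Noise floor: N = −174 + 10 log₁₀(B) + NF
10 log₁₀(7.26×10⁴) = 48.61 dB
N = −174 + 48.61 + 9.37 = −116.02 dBm
SNR = P_sig − N = −85.6 − (−116.02) = 30.42 dB → 30.4 dB

30.4 dB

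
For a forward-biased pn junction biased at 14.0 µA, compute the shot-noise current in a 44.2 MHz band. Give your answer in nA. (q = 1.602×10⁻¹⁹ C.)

14.1 nA

I_n = √(2qI·B)
2qI·B = 2 × 1.602×10⁻¹⁹ × 1.40×10⁻⁵ × 4.42×10⁷ = 1.98×10⁻¹⁶ A²
I_n = √(1.98×10⁻¹⁶) = 1.41×10⁻⁸ A = 14.1 nA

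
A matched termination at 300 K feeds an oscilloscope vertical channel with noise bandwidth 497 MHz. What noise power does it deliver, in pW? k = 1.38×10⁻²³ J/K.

2.06 pW

P_n = kTB = 1.38×10⁻²³ × 300 × 4.97×10⁸ = 2.06×10⁻¹² W = 2.06 pW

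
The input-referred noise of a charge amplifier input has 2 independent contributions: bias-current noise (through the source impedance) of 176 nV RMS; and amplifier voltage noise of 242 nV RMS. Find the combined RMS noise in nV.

299 nV

Uncorrelated sources add in power (mean-square): V_tot = √(ΣV_i²)
V_tot = √[(1.76×10⁻⁷)² + (2.42×10⁻⁷)²] = 2.99×10⁻⁷ V = 299 nV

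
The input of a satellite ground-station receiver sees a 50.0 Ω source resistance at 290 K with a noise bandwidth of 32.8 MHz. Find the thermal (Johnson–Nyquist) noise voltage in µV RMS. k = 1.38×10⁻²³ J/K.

5.12 µV

V_n = √(4kTRB)
4kTRB = 4 × 1.38×10⁻²³ × 290 × 5.00×10¹ × 3.28×10⁷ = 2.63×10⁻¹¹ V²
V_n = √(2.63×10⁻¹¹) = 5.12×10⁻⁶ V = 5.12 µV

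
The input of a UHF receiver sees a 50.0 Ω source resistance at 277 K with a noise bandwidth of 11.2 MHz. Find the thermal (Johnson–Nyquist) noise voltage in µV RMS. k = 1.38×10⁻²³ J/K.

2.93 µV

V_n = √(4kTRB)
4kTRB = 4 × 1.38×10⁻²³ × 277 × 5.00×10¹ × 1.12×10⁷ = 8.56×10⁻¹² V²
V_n = √(8.56×10⁻¹²) = 2.93×10⁻⁶ V = 2.93 µV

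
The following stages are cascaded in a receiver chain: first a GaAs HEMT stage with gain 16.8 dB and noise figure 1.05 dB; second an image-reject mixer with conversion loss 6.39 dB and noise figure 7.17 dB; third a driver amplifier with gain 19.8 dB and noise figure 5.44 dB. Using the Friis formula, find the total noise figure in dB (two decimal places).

Convert to linear (a loss of L dB is a gain of −L dB): F_i = 10^(NF_i/10), G_i = 10^(G_i,dB/10)
  Stage 1: F_1 = 10^(1.05/10) = 1.274, G_1 = 10^(16.8/10) = 47.86
  Stage 2: F_2 = 10^(7.17/10) = 5.212, G_2 = 10^(−6.39/10) = 0.2296
  Stage 3: F_3 = 10^(5.44/10) = 3.499, G_3 = 10^(19.8/10) = 95.50
Friis cascade:
  F = 1.274 + (5.212 − 1)/47.86 + (3.499 − 1)/10.99 = 1.589
NF = 10 log₁₀(1.589) = 2.01 dB

2.01 dB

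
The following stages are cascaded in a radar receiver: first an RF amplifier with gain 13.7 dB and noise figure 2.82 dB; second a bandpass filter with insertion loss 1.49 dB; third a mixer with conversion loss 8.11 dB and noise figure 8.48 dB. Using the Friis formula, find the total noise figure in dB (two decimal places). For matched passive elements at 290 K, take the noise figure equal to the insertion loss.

Convert to linear (a loss of L dB is a gain of −L dB): F_i = 10^(NF_i/10), G_i = 10^(G_i,dB/10)
  Stage 1: F_1 = 10^(2.82/10) = 1.914, G_1 = 10^(13.7/10) = 23.44
  Stage 2: F_2 = 10^(1.49/10) = 1.409, G_2 = 10^(−1.49/10) = 0.7096
  Stage 3: F_3 = 10^(8.48/10) = 7.047, G_3 = 10^(−8.11/10) = 0.1545
Friis cascade:
  F = 1.914 + (1.409 − 1)/23.44 + (7.047 − 1)/16.63 = 2.295
NF = 10 log₁₀(2.295) = 3.61 dB

3.61 dB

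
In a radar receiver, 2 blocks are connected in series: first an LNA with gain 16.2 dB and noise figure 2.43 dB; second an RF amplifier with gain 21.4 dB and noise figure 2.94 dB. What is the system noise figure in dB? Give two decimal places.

Convert to linear (a loss of L dB is a gain of −L dB): F_i = 10^(NF_i/10), G_i = 10^(G_i,dB/10)
  Stage 1: F_1 = 10^(2.43/10) = 1.750, G_1 = 10^(16.2/10) = 41.69
  Stage 2: F_2 = 10^(2.94/10) = 1.968, G_2 = 10^(21.4/10) = 138.0
Friis cascade:
  F = 1.750 + (1.968 − 1)/41.69 = 1.773
NF = 10 log₁₀(1.773) = 2.49 dB

2.49 dB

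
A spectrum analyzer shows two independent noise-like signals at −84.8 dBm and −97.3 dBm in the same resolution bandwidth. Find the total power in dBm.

−84.6 dBm

Convert to linear, add, convert back:
P₁ = 3.31×10⁻¹² W, P₂ = 1.86×10⁻¹³ W
P_tot = 3.50×10⁻¹² W → 10 log₁₀(P_tot / 10⁻³) = −84.6 dBm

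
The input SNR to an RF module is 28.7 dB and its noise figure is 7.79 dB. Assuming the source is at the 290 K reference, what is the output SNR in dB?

By definition F = SNR_in/SNR_out, so in dB: SNR_out = SNR_in − NF
SNR_out = 28.7 − 7.79 = 20.91 dB

20.91 dB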